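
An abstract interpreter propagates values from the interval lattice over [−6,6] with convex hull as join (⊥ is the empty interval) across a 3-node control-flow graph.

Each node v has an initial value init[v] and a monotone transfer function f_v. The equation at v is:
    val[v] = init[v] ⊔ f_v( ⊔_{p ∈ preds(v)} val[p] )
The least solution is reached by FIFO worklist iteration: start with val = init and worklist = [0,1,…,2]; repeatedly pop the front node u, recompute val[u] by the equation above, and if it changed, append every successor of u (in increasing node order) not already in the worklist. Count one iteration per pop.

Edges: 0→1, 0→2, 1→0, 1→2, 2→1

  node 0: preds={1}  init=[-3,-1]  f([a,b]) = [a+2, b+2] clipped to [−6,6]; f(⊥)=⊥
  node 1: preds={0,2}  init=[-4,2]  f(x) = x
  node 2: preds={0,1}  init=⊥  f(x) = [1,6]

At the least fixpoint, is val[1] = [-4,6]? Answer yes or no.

Worklist (7 pops):
  #1 pop 0: in=[-4,2] → [-3,4] (was [-3,-1]); enqueue []
  #2 pop 1: in=[-3,4] → [-4,4] (was [-4,2]); enqueue [0]
  #3 pop 2: in=[-4,4] → [1,6] (was ⊥); enqueue [1]
  #4 pop 0: in=[-4,4] → [-3,6] (was [-3,4]); enqueue [2]
  #5 pop 1: in=[-3,6] → [-4,6] (was [-4,4]); enqueue [0]
  #6 pop 2: in=[-4,6] → [1,6] (no change)
  #7 pop 0: in=[-4,6] → [-3,6] (no change)

Fixpoint:
  val[0] = [-3,6]
  val[1] = [-4,6]
  val[2] = [1,6]

yes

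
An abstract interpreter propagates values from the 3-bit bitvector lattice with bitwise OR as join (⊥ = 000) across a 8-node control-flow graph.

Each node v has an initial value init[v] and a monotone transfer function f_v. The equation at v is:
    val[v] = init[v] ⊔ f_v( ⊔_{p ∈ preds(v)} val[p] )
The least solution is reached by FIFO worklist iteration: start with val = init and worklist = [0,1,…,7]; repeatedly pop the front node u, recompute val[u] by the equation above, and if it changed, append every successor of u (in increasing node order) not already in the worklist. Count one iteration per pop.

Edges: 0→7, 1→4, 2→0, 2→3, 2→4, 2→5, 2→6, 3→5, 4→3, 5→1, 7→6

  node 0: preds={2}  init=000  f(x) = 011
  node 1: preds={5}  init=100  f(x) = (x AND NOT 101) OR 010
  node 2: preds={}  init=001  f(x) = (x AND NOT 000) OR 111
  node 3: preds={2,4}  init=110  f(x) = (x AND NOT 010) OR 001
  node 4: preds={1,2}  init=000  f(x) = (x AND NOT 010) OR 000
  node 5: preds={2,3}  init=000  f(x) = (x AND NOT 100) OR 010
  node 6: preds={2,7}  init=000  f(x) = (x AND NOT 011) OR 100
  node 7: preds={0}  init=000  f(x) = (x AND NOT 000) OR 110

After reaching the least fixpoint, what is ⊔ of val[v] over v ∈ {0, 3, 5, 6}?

Trace (12 dequeues):
  [1] u=0 | in 001 | out 011 | prev 000 | push {}
  [2] u=1 | in 000 | out 110 | prev 100 | push {}
  [3] u=2 | in 000 | out 111 | prev 001 | push {0}
  [4] u=3 | in 111 | out 111 | prev 110 | push {}
  [5] u=4 | in 111 | out 101 | prev 000 | push {3}
  [6] u=5 | in 111 | out 011 | prev 000 | push {1}
  [7] u=6 | in 111 | out 100 | prev 000 | push {}
  [8] u=7 | in 011 | out 111 | prev 000 | push {6}
  [9] u=0 | in 111 | out 011 | ==
  [10] u=3 | in 111 | out 111 | ==
  [11] u=1 | in 011 | out 110 | ==
  [12] u=6 | in 111 | out 100 | ==

Converged values:
  [0] 011
  [1] 110
  [2] 111
  [3] 111
  [4] 101
  [5] 011
  [6] 100
  [7] 111

111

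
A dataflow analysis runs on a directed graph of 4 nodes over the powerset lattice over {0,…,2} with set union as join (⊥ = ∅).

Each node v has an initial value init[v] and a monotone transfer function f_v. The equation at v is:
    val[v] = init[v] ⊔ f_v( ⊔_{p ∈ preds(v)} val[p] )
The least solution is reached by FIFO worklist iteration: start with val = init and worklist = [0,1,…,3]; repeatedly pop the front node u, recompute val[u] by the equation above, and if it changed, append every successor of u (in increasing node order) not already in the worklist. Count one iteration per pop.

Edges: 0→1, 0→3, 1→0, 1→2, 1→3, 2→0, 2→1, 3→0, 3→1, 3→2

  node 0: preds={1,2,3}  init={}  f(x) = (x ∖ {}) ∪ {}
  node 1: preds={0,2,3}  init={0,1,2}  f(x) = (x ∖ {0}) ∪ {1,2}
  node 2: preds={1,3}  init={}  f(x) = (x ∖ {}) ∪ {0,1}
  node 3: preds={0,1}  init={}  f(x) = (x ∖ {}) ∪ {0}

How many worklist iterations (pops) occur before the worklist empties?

Iteration log — 7 steps:
  step 1. node 0  ⊔preds={0,1,2}  new={0,1,2}  old={}  +wl: 
  step 2. node 1  ⊔preds={0,1,2}  new={0,1,2}  stable
  step 3. node 2  ⊔preds={0,1,2}  new={0,1,2}  old={}  +wl: 0,1
  step 4. node 3  ⊔preds={0,1,2}  new={0,1,2}  old={}  +wl: 2
  step 5. node 0  ⊔preds={0,1,2}  new={0,1,2}  stable
  step 6. node 1  ⊔preds={0,1,2}  new={0,1,2}  stable
  step 7. node 2  ⊔preds={0,1,2}  new={0,1,2}  stable

Least fixpoint reached:
  node 0: {0,1,2}
  node 1: {0,1,2}
  node 2: {0,1,2}
  node 3: {0,1,2}

7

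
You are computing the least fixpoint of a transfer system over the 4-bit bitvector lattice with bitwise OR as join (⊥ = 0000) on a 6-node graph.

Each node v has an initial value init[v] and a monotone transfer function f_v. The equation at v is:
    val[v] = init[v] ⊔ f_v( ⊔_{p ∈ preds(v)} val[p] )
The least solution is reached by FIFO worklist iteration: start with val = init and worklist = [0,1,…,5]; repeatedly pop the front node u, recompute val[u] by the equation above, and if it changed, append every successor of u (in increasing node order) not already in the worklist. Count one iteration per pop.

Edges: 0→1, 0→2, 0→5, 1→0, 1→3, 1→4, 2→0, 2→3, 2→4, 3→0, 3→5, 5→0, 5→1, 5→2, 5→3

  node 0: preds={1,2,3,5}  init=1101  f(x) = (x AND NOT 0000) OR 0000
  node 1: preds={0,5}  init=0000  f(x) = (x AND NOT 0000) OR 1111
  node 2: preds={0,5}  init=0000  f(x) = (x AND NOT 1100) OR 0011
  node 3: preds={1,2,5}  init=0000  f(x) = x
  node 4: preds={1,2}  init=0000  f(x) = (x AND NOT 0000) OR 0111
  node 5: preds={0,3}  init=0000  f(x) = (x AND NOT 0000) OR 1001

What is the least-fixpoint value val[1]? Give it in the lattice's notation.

1111

Iteration log — 11 steps:
  step 1. node 0  ⊔preds=0000  new=1101  stable
  step 2. node 1  ⊔preds=1101  new=1111  old=0000  +wl: 0
  step 3. node 2  ⊔preds=1101  new=0011  old=0000  +wl: 
  step 4. node 3  ⊔preds=1111  new=1111  old=0000  +wl: 
  step 5. node 4  ⊔preds=1111  new=1111  old=0000  +wl: 
  step 6. node 5  ⊔preds=1111  new=1111  old=0000  +wl: 1,2,3
  step 7. node 0  ⊔preds=1111  new=1111  old=1101  +wl: 5
  step 8. node 1  ⊔preds=1111  new=1111  stable
  step 9. node 2  ⊔preds=1111  new=0011  stable
  step 10. node 3  ⊔preds=1111  new=1111  stable
  step 11. node 5  ⊔preds=1111  new=1111  stable

Least fixpoint reached:
  node 0: 1111
  node 1: 1111
  node 2: 0011
  node 3: 1111
  node 4: 1111
  node 5: 1111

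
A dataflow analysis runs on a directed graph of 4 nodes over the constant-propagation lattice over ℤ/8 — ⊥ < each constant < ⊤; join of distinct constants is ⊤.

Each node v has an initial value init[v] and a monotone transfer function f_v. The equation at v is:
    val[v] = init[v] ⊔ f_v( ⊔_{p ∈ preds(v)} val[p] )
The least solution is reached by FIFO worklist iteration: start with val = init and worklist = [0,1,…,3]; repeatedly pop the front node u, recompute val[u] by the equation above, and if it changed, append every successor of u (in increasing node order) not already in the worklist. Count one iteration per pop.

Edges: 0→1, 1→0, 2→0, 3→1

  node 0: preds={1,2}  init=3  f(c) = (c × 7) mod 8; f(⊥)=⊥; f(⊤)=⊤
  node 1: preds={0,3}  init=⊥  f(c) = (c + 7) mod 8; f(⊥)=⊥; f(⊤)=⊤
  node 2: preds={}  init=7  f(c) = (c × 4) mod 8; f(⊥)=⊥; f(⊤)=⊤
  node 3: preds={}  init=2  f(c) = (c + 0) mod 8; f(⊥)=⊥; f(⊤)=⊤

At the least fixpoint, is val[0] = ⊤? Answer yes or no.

yes

Iteration log — 5 steps:
  step 1. node 0  ⊔preds=7  new=⊤  old=3  +wl: 
  step 2. node 1  ⊔preds=⊤  new=⊤  old=⊥  +wl: 0
  step 3. node 2  ⊔preds=⊥  new=7  stable
  step 4. node 3  ⊔preds=⊥  new=2  stable
  step 5. node 0  ⊔preds=⊤  new=⊤  stable

Least fixpoint reached:
  node 0: ⊤
  node 1: ⊤
  node 2: 7
  node 3: 2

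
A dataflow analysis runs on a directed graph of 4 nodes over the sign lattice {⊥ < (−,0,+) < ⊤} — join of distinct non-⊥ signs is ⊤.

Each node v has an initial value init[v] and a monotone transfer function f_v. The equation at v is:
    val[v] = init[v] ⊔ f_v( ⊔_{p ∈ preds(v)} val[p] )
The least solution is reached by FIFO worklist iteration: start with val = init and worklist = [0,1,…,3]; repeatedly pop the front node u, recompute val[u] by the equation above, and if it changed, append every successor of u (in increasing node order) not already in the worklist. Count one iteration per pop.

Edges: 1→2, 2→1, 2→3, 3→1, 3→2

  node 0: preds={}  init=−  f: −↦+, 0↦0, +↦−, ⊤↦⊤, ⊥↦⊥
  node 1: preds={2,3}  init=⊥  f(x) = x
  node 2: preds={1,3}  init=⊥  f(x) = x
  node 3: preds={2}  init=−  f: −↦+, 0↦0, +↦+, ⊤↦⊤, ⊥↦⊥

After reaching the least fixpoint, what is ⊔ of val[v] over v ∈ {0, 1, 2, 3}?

Worklist (8 pops):
  #1 pop 0: in=⊥ → − (no change)
  #2 pop 1: in=− → − (was ⊥); enqueue []
  #3 pop 2: in=− → − (was ⊥); enqueue [1]
  #4 pop 3: in=− → ⊤ (was −); enqueue [2]
  #5 pop 1: in=⊤ → ⊤ (was −); enqueue []
  #6 pop 2: in=⊤ → ⊤ (was −); enqueue [1,3]
  #7 pop 1: in=⊤ → ⊤ (no change)
  #8 pop 3: in=⊤ → ⊤ (no change)

Fixpoint:
  val[0] = −
  val[1] = ⊤
  val[2] = ⊤
  val[3] = ⊤

⊤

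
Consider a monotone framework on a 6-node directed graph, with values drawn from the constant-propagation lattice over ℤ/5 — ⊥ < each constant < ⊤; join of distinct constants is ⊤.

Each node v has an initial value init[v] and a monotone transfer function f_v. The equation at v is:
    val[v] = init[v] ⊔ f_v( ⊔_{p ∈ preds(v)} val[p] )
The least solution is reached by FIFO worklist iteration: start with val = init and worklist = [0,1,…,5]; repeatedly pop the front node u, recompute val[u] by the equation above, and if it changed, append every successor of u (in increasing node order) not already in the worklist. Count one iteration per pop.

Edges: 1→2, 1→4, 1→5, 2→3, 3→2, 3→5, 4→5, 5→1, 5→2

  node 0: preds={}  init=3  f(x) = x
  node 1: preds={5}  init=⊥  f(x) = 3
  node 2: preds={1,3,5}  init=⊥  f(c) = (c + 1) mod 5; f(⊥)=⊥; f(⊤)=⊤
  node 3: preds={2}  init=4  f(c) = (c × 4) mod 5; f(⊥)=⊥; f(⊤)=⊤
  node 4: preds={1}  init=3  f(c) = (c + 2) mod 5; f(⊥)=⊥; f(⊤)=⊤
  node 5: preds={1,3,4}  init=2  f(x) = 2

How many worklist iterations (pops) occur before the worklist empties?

7

Iteration log — 7 steps:
  step 1. node 0  ⊔preds=⊥  new=3  stable
  step 2. node 1  ⊔preds=2  new=3  old=⊥  +wl: 
  step 3. node 2  ⊔preds=⊤  new=⊤  old=⊥  +wl: 
  step 4. node 3  ⊔preds=⊤  new=⊤  old=4  +wl: 2
  step 5. node 4  ⊔preds=3  new=⊤  old=3  +wl: 
  step 6. node 5  ⊔preds=⊤  new=2  stable
  step 7. node 2  ⊔preds=⊤  new=⊤  stable

Least fixpoint reached:
  node 0: 3
  node 1: 3
  node 2: ⊤
  node 3: ⊤
  node 4: ⊤
  node 5: 2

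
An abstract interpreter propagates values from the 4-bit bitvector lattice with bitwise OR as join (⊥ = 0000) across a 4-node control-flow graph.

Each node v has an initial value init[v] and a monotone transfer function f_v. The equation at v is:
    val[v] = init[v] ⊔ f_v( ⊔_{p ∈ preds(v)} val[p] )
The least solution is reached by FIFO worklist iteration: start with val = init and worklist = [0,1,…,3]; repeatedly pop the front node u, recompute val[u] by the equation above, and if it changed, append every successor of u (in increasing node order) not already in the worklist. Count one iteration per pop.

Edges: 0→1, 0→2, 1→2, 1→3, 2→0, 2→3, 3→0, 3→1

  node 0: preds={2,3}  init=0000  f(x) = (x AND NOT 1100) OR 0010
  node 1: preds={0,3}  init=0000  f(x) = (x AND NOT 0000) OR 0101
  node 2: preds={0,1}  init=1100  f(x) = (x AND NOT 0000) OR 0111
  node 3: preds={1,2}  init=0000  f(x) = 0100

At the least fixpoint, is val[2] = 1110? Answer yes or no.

Iteration log — 7 steps:
  step 1. node 0  ⊔preds=1100  new=0010  old=0000  +wl: 
  step 2. node 1  ⊔preds=0010  new=0111  old=0000  +wl: 
  step 3. node 2  ⊔preds=0111  new=1111  old=1100  +wl: 0
  step 4. node 3  ⊔preds=1111  new=0100  old=0000  +wl: 1
  step 5. node 0  ⊔preds=1111  new=0011  old=0010  +wl: 2
  step 6. node 1  ⊔preds=0111  new=0111  stable
  step 7. node 2  ⊔preds=0111  new=1111  stable

Least fixpoint reached:
  node 0: 0011
  node 1: 0111
  node 2: 1111
  node 3: 0100

no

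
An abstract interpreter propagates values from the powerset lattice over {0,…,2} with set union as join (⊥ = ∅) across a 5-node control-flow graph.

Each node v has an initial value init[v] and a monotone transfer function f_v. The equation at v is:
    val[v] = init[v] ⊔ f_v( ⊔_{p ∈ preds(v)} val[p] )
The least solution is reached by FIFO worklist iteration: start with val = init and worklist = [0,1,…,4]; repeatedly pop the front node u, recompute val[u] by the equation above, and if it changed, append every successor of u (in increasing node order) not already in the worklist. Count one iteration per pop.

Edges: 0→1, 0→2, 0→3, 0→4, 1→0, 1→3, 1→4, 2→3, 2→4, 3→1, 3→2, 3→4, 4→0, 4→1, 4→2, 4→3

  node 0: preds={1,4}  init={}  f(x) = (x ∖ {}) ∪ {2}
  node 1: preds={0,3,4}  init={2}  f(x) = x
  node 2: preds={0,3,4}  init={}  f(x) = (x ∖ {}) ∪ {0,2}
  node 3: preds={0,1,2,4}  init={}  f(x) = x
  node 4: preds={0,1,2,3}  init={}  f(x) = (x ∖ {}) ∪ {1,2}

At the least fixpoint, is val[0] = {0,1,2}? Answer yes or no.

yes

Iteration log — 12 steps:
  step 1. node 0  ⊔preds={2}  new={2}  old={}  +wl: 
  step 2. node 1  ⊔preds={2}  new={2}  stable
  step 3. node 2  ⊔preds={2}  new={0,2}  old={}  +wl: 
  step 4. node 3  ⊔preds={0,2}  new={0,2}  old={}  +wl: 1,2
  step 5. node 4  ⊔preds={0,2}  new={0,1,2}  old={}  +wl: 0,3
  step 6. node 1  ⊔preds={0,1,2}  new={0,1,2}  old={2}  +wl: 4
  step 7. node 2  ⊔preds={0,1,2}  new={0,1,2}  old={0,2}  +wl: 
  step 8. node 0  ⊔preds={0,1,2}  new={0,1,2}  old={2}  +wl: 1,2
  step 9. node 3  ⊔preds={0,1,2}  new={0,1,2}  old={0,2}  +wl: 
  step 10. node 4  ⊔preds={0,1,2}  new={0,1,2}  stable
  step 11. node 1  ⊔preds={0,1,2}  new={0,1,2}  stable
  step 12. node 2  ⊔preds={0,1,2}  new={0,1,2}  stable

Least fixpoint reached:
  node 0: {0,1,2}
  node 1: {0,1,2}
  node 2: {0,1,2}
  node 3: {0,1,2}
  node 4: {0,1,2}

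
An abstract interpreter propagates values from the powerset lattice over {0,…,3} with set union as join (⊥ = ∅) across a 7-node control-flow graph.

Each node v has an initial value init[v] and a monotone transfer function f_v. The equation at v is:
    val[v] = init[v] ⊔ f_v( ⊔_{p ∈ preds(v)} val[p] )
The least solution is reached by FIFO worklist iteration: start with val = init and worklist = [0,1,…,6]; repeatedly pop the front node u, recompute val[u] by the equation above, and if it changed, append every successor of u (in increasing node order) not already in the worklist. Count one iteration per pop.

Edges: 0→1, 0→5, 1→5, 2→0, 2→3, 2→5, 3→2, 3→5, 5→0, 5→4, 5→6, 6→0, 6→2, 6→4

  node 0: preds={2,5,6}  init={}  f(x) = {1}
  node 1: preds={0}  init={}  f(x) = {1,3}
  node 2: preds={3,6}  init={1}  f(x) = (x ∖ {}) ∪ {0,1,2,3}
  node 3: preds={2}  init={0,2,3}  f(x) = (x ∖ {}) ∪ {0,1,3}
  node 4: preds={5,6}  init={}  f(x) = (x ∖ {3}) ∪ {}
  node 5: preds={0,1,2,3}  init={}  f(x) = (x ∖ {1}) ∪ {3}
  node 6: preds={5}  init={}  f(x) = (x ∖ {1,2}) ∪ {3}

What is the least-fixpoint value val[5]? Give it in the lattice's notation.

Trace (10 dequeues):
  [1] u=0 | in {1} | out {1} | prev {} | push {}
  [2] u=1 | in {1} | out {1,3} | prev {} | push {}
  [3] u=2 | in {0,2,3} | out {0,1,2,3} | prev {1} | push {0}
  [4] u=3 | in {0,1,2,3} | out {0,1,2,3} | prev {0,2,3} | push {2}
  [5] u=4 | in {} | out {} | ==
  [6] u=5 | in {0,1,2,3} | out {0,2,3} | prev {} | push {4}
  [7] u=6 | in {0,2,3} | out {0,3} | prev {} | push {}
  [8] u=0 | in {0,1,2,3} | out {1} | ==
  [9] u=2 | in {0,1,2,3} | out {0,1,2,3} | ==
  [10] u=4 | in {0,2,3} | out {0,2} | prev {} | push {}

Converged values:
  [0] {1}
  [1] {1,3}
  [2] {0,1,2,3}
  [3] {0,1,2,3}
  [4] {0,2}
  [5] {0,2,3}
  [6] {0,3}

{0,2,3}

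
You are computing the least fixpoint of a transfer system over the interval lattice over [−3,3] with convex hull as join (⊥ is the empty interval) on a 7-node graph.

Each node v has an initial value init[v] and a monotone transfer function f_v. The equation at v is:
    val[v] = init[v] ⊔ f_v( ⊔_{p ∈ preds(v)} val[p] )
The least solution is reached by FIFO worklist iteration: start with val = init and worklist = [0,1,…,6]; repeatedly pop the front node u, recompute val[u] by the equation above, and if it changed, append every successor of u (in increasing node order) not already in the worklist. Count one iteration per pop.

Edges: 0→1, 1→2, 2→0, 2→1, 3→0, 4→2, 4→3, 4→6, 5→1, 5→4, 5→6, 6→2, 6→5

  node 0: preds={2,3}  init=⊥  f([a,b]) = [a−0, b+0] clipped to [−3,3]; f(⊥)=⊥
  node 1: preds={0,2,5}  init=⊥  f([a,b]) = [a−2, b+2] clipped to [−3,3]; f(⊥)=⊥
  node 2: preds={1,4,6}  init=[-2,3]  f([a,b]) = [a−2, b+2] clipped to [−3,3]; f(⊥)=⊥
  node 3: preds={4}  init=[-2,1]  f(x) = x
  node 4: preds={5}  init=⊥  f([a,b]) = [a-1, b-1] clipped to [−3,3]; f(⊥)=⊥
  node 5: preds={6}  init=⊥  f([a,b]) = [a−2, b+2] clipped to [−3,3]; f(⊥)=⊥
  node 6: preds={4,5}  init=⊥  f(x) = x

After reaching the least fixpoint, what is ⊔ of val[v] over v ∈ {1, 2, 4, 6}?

Iteration log — 9 steps:
  step 1. node 0  ⊔preds=[-2,3]  new=[-2,3]  old=⊥  +wl: 
  step 2. node 1  ⊔preds=[-2,3]  new=[-3,3]  old=⊥  +wl: 
  step 3. node 2  ⊔preds=[-3,3]  new=[-3,3]  old=[-2,3]  +wl: 0,1
  step 4. node 3  ⊔preds=⊥  new=[-2,1]  stable
  step 5. node 4  ⊔preds=⊥  new=⊥  stable
  step 6. node 5  ⊔preds=⊥  new=⊥  stable
  step 7. node 6  ⊔preds=⊥  new=⊥  stable
  step 8. node 0  ⊔preds=[-3,3]  new=[-3,3]  old=[-2,3]  +wl: 
  step 9. node 1  ⊔preds=[-3,3]  new=[-3,3]  stable

Least fixpoint reached:
  node 0: [-3,3]
  node 1: [-3,3]
  node 2: [-3,3]
  node 3: [-2,1]
  node 4: ⊥
  node 5: ⊥
  node 6: ⊥

[-3,3]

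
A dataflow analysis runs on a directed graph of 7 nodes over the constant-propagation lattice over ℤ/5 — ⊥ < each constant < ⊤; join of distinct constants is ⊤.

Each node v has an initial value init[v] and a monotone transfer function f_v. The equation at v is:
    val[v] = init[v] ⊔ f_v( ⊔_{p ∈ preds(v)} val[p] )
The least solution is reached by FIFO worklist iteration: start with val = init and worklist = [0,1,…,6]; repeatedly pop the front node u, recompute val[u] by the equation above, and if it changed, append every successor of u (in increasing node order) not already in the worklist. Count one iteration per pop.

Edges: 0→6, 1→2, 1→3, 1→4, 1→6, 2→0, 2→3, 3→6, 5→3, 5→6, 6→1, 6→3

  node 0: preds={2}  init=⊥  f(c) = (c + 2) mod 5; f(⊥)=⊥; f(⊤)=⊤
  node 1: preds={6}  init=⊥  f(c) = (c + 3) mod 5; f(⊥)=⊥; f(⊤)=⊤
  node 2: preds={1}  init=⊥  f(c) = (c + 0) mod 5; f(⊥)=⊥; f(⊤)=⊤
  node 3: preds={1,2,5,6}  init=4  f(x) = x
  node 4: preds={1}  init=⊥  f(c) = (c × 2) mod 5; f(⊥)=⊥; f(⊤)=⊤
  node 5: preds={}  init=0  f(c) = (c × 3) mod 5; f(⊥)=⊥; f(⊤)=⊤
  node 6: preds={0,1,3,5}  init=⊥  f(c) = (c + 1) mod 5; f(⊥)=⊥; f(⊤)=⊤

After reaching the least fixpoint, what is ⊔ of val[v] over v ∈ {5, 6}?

Iteration log — 15 steps:
  step 1. node 0  ⊔preds=⊥  new=⊥  stable
  step 2. node 1  ⊔preds=⊥  new=⊥  stable
  step 3. node 2  ⊔preds=⊥  new=⊥  stable
  step 4. node 3  ⊔preds=0  new=⊤  old=4  +wl: 
  step 5. node 4  ⊔preds=⊥  new=⊥  stable
  step 6. node 5  ⊔preds=⊥  new=0  stable
  step 7. node 6  ⊔preds=⊤  new=⊤  old=⊥  +wl: 1,3
  step 8. node 1  ⊔preds=⊤  new=⊤  old=⊥  +wl: 2,4,6
  step 9. node 3  ⊔preds=⊤  new=⊤  stable
  step 10. node 2  ⊔preds=⊤  new=⊤  old=⊥  +wl: 0,3
  step 11. node 4  ⊔preds=⊤  new=⊤  old=⊥  +wl: 
  step 12. node 6  ⊔preds=⊤  new=⊤  stable
  step 13. node 0  ⊔preds=⊤  new=⊤  old=⊥  +wl: 6
  step 14. node 3  ⊔preds=⊤  new=⊤  stable
  step 15. node 6  ⊔preds=⊤  new=⊤  stable

Least fixpoint reached:
  node 0: ⊤
  node 1: ⊤
  node 2: ⊤
  node 3: ⊤
  node 4: ⊤
  node 5: 0
  node 6: ⊤

⊤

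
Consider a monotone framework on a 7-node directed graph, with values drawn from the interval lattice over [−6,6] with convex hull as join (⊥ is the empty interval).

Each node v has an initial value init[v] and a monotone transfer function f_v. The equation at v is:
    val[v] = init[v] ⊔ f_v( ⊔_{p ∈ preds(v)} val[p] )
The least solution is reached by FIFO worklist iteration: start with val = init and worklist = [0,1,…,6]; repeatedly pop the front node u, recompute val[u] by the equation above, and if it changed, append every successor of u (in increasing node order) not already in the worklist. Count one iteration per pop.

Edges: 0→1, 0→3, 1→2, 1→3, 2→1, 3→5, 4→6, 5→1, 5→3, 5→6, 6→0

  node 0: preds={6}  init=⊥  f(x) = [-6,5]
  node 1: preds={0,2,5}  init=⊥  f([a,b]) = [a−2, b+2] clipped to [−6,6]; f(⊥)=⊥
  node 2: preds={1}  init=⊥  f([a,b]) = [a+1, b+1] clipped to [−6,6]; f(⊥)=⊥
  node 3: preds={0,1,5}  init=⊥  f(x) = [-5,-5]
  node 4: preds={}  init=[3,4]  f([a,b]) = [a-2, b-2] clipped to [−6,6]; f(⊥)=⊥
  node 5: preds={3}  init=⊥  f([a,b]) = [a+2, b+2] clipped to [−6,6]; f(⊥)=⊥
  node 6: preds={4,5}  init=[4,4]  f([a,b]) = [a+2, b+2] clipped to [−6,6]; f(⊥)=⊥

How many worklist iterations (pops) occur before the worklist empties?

10

Worklist (10 pops):
  #1 pop 0: in=[4,4] → [-6,5] (was ⊥); enqueue []
  #2 pop 1: in=[-6,5] → [-6,6] (was ⊥); enqueue []
  #3 pop 2: in=[-6,6] → [-5,6] (was ⊥); enqueue [1]
  #4 pop 3: in=[-6,6] → [-5,-5] (was ⊥); enqueue []
  #5 pop 4: in=⊥ → [3,4] (no change)
  #6 pop 5: in=[-5,-5] → [-3,-3] (was ⊥); enqueue [3]
  #7 pop 6: in=[-3,4] → [-1,6] (was [4,4]); enqueue [0]
  #8 pop 1: in=[-6,6] → [-6,6] (no change)
  #9 pop 3: in=[-6,6] → [-5,-5] (no change)
  #10 pop 0: in=[-1,6] → [-6,5] (no change)

Fixpoint:
  val[0] = [-6,5]
  val[1] = [-6,6]
  val[2] = [-5,6]
  val[3] = [-5,-5]
  val[4] = [3,4]
  val[5] = [-3,-3]
  val[6] = [-1,6]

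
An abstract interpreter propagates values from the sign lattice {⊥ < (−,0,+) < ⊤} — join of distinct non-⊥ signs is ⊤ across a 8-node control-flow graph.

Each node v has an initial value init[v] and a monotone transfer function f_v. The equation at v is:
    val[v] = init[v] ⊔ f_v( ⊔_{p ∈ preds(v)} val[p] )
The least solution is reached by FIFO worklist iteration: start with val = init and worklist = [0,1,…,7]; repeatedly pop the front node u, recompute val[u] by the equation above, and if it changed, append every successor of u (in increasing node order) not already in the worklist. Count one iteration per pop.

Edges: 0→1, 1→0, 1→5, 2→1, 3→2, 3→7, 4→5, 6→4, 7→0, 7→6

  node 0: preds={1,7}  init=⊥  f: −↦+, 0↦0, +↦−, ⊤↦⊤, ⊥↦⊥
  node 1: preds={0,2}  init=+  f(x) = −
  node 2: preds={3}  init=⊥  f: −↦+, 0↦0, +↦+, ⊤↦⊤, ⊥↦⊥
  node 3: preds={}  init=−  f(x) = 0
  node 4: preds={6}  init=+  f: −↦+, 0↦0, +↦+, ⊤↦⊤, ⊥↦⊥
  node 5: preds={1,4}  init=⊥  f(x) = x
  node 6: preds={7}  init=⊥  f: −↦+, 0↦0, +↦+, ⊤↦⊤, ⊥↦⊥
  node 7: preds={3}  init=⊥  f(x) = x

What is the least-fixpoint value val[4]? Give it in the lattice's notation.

Trace (15 dequeues):
  [1] u=0 | in + | out − | prev ⊥ | push {}
  [2] u=1 | in − | out ⊤ | prev + | push {0}
  [3] u=2 | in − | out + | prev ⊥ | push {1}
  [4] u=3 | in ⊥ | out ⊤ | prev − | push {2}
  [5] u=4 | in ⊥ | out + | ==
  [6] u=5 | in ⊤ | out ⊤ | prev ⊥ | push {}
  [7] u=6 | in ⊥ | out ⊥ | ==
  [8] u=7 | in ⊤ | out ⊤ | prev ⊥ | push {6}
  [9] u=0 | in ⊤ | out ⊤ | prev − | push {}
  [10] u=1 | in ⊤ | out ⊤ | ==
  [11] u=2 | in ⊤ | out ⊤ | prev + | push {1}
  [12] u=6 | in ⊤ | out ⊤ | prev ⊥ | push {4}
  [13] u=1 | in ⊤ | out ⊤ | ==
  [14] u=4 | in ⊤ | out ⊤ | prev + | push {5}
  [15] u=5 | in ⊤ | out ⊤ | ==

Converged values:
  [0] ⊤
  [1] ⊤
  [2] ⊤
  [3] ⊤
  [4] ⊤
  [5] ⊤
  [6] ⊤
  [7] ⊤

⊤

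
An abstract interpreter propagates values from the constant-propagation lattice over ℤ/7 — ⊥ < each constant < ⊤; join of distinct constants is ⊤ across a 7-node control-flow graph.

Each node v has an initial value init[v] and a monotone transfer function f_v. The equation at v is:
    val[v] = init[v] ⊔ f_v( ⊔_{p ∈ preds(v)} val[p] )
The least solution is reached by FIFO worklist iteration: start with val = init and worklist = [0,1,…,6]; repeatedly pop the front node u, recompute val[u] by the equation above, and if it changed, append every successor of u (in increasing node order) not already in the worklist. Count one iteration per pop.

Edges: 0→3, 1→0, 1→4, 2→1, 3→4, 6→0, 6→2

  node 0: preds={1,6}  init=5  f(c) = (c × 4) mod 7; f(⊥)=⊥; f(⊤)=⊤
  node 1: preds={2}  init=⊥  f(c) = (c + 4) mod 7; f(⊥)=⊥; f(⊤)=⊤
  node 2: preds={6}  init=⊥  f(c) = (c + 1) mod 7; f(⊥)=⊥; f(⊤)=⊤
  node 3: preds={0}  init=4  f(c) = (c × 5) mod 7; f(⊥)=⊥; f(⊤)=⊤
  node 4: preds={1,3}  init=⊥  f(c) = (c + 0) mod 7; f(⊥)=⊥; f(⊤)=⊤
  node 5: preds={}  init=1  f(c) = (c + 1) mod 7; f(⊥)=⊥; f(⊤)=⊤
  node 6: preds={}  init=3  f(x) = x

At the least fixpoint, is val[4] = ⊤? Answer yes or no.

yes

Iteration log — 12 steps:
  step 1. node 0  ⊔preds=3  new=5  stable
  step 2. node 1  ⊔preds=⊥  new=⊥  stable
  step 3. node 2  ⊔preds=3  new=4  old=⊥  +wl: 1
  step 4. node 3  ⊔preds=5  new=4  stable
  step 5. node 4  ⊔preds=4  new=4  old=⊥  +wl: 
  step 6. node 5  ⊔preds=⊥  new=1  stable
  step 7. node 6  ⊔preds=⊥  new=3  stable
  step 8. node 1  ⊔preds=4  new=1  old=⊥  +wl: 0,4
  step 9. node 0  ⊔preds=⊤  new=⊤  old=5  +wl: 3
  step 10. node 4  ⊔preds=⊤  new=⊤  old=4  +wl: 
  step 11. node 3  ⊔preds=⊤  new=⊤  old=4  +wl: 4
  step 12. node 4  ⊔preds=⊤  new=⊤  stable

Least fixpoint reached:
  node 0: ⊤
  node 1: 1
  node 2: 4
  node 3: ⊤
  node 4: ⊤
  node 5: 1
  node 6: 3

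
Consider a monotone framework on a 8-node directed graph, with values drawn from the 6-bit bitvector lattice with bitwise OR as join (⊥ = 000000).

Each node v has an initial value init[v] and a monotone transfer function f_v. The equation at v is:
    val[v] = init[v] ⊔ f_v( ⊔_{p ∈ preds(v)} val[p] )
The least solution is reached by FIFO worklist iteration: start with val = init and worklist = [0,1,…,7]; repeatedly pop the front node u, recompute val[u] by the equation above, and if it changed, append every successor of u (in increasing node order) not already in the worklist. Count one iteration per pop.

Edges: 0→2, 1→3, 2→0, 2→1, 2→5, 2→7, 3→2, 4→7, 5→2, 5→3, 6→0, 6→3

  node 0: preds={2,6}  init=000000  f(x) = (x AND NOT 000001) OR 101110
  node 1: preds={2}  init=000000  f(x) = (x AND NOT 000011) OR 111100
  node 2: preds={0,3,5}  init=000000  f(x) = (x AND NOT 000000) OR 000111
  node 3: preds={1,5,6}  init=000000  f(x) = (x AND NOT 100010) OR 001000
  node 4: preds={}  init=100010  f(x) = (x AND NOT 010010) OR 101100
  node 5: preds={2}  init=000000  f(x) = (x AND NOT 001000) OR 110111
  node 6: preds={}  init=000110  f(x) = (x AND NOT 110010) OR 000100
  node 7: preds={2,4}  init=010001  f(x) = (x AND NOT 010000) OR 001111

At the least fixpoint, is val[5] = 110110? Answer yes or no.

Trace (17 dequeues):
  [1] u=0 | in 000110 | out 101110 | prev 000000 | push {}
  [2] u=1 | in 000000 | out 111100 | prev 000000 | push {}
  [3] u=2 | in 101110 | out 101111 | prev 000000 | push {0,1}
  [4] u=3 | in 111110 | out 011100 | prev 000000 | push {2}
  [5] u=4 | in 000000 | out 101110 | prev 100010 | push {}
  [6] u=5 | in 101111 | out 110111 | prev 000000 | push {3}
  [7] u=6 | in 000000 | out 000110 | ==
  [8] u=7 | in 101111 | out 111111 | prev 010001 | push {}
  [9] u=0 | in 101111 | out 101110 | ==
  [10] u=1 | in 101111 | out 111100 | ==
  [11] u=2 | in 111111 | out 111111 | prev 101111 | push {0,1,5,7}
  [12] u=3 | in 111111 | out 011101 | prev 011100 | push {2}
  [13] u=0 | in 111111 | out 111110 | prev 101110 | push {}
  [14] u=1 | in 111111 | out 111100 | ==
  [15] u=5 | in 111111 | out 110111 | ==
  [16] u=7 | in 111111 | out 111111 | ==
  [17] u=2 | in 111111 | out 111111 | ==

Converged values:
  [0] 111110
  [1] 111100
  [2] 111111
  [3] 011101
  [4] 101110
  [5] 110111
  [6] 000110
  [7] 111111

no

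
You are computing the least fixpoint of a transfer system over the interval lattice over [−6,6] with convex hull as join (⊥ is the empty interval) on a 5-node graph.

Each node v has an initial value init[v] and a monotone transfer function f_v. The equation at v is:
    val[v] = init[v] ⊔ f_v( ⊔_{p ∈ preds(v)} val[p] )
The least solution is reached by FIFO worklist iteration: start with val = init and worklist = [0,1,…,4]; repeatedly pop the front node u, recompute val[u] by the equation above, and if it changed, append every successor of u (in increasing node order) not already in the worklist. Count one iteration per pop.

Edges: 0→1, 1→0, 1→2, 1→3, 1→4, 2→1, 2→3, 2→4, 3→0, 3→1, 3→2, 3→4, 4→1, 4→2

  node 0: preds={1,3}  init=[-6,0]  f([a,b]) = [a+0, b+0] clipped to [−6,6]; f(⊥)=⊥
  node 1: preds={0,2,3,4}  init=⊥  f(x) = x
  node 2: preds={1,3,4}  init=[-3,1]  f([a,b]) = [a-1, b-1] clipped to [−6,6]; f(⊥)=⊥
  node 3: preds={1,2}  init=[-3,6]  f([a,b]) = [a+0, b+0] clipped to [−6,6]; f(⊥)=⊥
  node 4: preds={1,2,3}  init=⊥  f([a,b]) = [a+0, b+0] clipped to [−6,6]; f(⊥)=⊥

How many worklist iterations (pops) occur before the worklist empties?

8

Trace (8 dequeues):
  [1] u=0 | in [-3,6] | out [-6,6] | prev [-6,0] | push {}
  [2] u=1 | in [-6,6] | out [-6,6] | prev ⊥ | push {0}
  [3] u=2 | in [-6,6] | out [-6,5] | prev [-3,1] | push {1}
  [4] u=3 | in [-6,6] | out [-6,6] | prev [-3,6] | push {2}
  [5] u=4 | in [-6,6] | out [-6,6] | prev ⊥ | push {}
  [6] u=0 | in [-6,6] | out [-6,6] | ==
  [7] u=1 | in [-6,6] | out [-6,6] | ==
  [8] u=2 | in [-6,6] | out [-6,5] | ==

Converged values:
  [0] [-6,6]
  [1] [-6,6]
  [2] [-6,5]
  [3] [-6,6]
  [4] [-6,6]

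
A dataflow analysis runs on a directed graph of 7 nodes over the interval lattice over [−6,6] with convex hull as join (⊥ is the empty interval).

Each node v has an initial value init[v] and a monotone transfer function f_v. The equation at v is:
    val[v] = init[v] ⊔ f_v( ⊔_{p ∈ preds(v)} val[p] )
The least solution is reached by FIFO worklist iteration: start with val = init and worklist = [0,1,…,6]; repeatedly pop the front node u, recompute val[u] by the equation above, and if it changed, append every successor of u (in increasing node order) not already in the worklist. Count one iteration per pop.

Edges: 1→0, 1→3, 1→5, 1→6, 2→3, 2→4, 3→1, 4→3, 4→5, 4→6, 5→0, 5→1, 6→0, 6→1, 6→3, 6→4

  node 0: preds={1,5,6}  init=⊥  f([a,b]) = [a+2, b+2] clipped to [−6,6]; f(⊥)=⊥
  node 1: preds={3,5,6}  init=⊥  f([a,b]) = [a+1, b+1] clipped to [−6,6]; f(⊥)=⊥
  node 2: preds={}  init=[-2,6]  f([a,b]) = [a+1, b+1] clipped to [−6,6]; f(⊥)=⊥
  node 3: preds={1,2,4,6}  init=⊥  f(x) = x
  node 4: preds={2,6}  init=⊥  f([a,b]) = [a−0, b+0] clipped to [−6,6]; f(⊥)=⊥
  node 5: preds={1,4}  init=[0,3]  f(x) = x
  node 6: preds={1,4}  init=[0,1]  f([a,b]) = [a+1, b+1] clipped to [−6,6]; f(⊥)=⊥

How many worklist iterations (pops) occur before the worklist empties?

Iteration log — 14 steps:
  step 1. node 0  ⊔preds=[0,3]  new=[2,5]  old=⊥  +wl: 
  step 2. node 1  ⊔preds=[0,3]  new=[1,4]  old=⊥  +wl: 0
  step 3. node 2  ⊔preds=⊥  new=[-2,6]  stable
  step 4. node 3  ⊔preds=[-2,6]  new=[-2,6]  old=⊥  +wl: 1
  step 5. node 4  ⊔preds=[-2,6]  new=[-2,6]  old=⊥  +wl: 3
  step 6. node 5  ⊔preds=[-2,6]  new=[-2,6]  old=[0,3]  +wl: 
  step 7. node 6  ⊔preds=[-2,6]  new=[-1,6]  old=[0,1]  +wl: 4
  step 8. node 0  ⊔preds=[-2,6]  new=[0,6]  old=[2,5]  +wl: 
  step 9. node 1  ⊔preds=[-2,6]  new=[-1,6]  old=[1,4]  +wl: 0,5,6
  step 10. node 3  ⊔preds=[-2,6]  new=[-2,6]  stable
  step 11. node 4  ⊔preds=[-2,6]  new=[-2,6]  stable
  step 12. node 0  ⊔preds=[-2,6]  new=[0,6]  stable
  step 13. node 5  ⊔preds=[-2,6]  new=[-2,6]  stable
  step 14. node 6  ⊔preds=[-2,6]  new=[-1,6]  stable

Least fixpoint reached:
  node 0: [0,6]
  node 1: [-1,6]
  node 2: [-2,6]
  node 3: [-2,6]
  node 4: [-2,6]
  node 5: [-2,6]
  node 6: [-1,6]

14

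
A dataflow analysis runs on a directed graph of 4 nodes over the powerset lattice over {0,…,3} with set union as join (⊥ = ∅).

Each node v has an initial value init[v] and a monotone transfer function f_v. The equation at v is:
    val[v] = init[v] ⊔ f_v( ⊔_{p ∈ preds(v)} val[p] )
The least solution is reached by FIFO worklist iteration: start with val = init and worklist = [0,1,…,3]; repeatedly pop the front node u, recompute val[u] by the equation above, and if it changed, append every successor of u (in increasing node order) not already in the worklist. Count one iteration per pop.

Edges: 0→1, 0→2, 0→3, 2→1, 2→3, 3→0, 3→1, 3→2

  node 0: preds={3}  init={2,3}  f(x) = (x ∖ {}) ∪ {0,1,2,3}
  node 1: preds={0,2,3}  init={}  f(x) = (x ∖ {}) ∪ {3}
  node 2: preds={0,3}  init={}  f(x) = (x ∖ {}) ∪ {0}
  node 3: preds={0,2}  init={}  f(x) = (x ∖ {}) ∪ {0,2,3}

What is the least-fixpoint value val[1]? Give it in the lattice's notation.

{0,1,2,3}

Iteration log — 7 steps:
  step 1. node 0  ⊔preds={}  new={0,1,2,3}  old={2,3}  +wl: 
  step 2. node 1  ⊔preds={0,1,2,3}  new={0,1,2,3}  old={}  +wl: 
  step 3. node 2  ⊔preds={0,1,2,3}  new={0,1,2,3}  old={}  +wl: 1
  step 4. node 3  ⊔preds={0,1,2,3}  new={0,1,2,3}  old={}  +wl: 0,2
  step 5. node 1  ⊔preds={0,1,2,3}  new={0,1,2,3}  stable
  step 6. node 0  ⊔preds={0,1,2,3}  new={0,1,2,3}  stable
  step 7. node 2  ⊔preds={0,1,2,3}  new={0,1,2,3}  stable

Least fixpoint reached:
  node 0: {0,1,2,3}
  node 1: {0,1,2,3}
  node 2: {0,1,2,3}
  node 3: {0,1,2,3}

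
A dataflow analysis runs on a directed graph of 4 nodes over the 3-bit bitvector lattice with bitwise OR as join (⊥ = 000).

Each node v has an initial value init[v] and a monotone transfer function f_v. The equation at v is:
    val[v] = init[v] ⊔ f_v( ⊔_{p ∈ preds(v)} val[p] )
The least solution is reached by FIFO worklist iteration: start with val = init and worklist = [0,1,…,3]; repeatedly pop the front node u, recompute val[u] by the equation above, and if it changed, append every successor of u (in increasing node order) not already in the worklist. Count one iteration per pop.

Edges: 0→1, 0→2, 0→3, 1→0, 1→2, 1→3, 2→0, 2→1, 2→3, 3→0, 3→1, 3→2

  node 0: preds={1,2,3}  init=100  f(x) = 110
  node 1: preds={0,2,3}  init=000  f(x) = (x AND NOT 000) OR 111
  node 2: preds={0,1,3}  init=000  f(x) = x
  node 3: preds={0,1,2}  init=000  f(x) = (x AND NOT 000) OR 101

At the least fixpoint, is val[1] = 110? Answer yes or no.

no

Worklist (7 pops):
  #1 pop 0: in=000 → 110 (was 100); enqueue []
  #2 pop 1: in=110 → 111 (was 000); enqueue [0]
  #3 pop 2: in=111 → 111 (was 000); enqueue [1]
  #4 pop 3: in=111 → 111 (was 000); enqueue [2]
  #5 pop 0: in=111 → 110 (no change)
  #6 pop 1: in=111 → 111 (no change)
  #7 pop 2: in=111 → 111 (no change)

Fixpoint:
  val[0] = 110
  val[1] = 111
  val[2] = 111
  val[3] = 111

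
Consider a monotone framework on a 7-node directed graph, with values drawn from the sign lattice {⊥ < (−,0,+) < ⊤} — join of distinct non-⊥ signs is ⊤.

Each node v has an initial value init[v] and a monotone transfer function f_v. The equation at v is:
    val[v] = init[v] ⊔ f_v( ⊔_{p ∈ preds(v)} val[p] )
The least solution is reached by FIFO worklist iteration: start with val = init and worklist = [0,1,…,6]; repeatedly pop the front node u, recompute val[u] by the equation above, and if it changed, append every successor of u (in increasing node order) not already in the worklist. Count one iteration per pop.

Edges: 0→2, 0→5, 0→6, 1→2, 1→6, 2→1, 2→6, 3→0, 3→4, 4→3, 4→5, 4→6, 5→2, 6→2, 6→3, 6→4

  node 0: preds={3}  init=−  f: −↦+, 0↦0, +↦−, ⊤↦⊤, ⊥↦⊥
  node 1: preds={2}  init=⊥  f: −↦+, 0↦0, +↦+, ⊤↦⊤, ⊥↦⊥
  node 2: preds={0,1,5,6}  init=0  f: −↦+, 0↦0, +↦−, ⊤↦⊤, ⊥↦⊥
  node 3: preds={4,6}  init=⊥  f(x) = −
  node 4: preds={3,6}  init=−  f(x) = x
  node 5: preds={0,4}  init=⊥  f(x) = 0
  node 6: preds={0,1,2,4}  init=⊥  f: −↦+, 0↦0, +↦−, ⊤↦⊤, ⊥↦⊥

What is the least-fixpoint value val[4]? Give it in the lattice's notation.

Trace (15 dequeues):
  [1] u=0 | in ⊥ | out − | ==
  [2] u=1 | in 0 | out 0 | prev ⊥ | push {}
  [3] u=2 | in ⊤ | out ⊤ | prev 0 | push {1}
  [4] u=3 | in − | out − | prev ⊥ | push {0}
  [5] u=4 | in − | out − | ==
  [6] u=5 | in − | out 0 | prev ⊥ | push {2}
  [7] u=6 | in ⊤ | out ⊤ | prev ⊥ | push {3,4}
  [8] u=1 | in ⊤ | out ⊤ | prev 0 | push {6}
  [9] u=0 | in − | out ⊤ | prev − | push {5}
  [10] u=2 | in ⊤ | out ⊤ | ==
  [11] u=3 | in ⊤ | out − | ==
  [12] u=4 | in ⊤ | out ⊤ | prev − | push {3}
  [13] u=6 | in ⊤ | out ⊤ | ==
  [14] u=5 | in ⊤ | out 0 | ==
  [15] u=3 | in ⊤ | out − | ==

Converged values:
  [0] ⊤
  [1] ⊤
  [2] ⊤
  [3] −
  [4] ⊤
  [5] 0
  [6] ⊤

⊤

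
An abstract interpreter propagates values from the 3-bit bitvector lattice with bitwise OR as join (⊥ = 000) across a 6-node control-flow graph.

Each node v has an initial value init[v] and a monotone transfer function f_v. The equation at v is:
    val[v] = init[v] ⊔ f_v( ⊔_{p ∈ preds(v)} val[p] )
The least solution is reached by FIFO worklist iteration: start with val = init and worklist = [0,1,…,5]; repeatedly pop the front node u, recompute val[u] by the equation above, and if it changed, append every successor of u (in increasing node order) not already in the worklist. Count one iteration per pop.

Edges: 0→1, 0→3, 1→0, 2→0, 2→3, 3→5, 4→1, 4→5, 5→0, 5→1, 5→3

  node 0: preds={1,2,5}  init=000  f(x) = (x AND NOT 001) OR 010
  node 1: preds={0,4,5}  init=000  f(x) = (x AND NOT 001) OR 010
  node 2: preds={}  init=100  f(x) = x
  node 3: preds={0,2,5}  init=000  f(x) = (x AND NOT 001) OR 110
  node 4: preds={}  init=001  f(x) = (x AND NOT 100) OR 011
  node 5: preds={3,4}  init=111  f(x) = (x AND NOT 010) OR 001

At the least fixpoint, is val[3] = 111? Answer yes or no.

no

Iteration log — 8 steps:
  step 1. node 0  ⊔preds=111  new=110  old=000  +wl: 
  step 2. node 1  ⊔preds=111  new=110  old=000  +wl: 0
  step 3. node 2  ⊔preds=000  new=100  stable
  step 4. node 3  ⊔preds=111  new=110  old=000  +wl: 
  step 5. node 4  ⊔preds=000  new=011  old=001  +wl: 1
  step 6. node 5  ⊔preds=111  new=111  stable
  step 7. node 0  ⊔preds=111  new=110  stable
  step 8. node 1  ⊔preds=111  new=110  stable

Least fixpoint reached:
  node 0: 110
  node 1: 110
  node 2: 100
  node 3: 110
  node 4: 011
  node 5: 111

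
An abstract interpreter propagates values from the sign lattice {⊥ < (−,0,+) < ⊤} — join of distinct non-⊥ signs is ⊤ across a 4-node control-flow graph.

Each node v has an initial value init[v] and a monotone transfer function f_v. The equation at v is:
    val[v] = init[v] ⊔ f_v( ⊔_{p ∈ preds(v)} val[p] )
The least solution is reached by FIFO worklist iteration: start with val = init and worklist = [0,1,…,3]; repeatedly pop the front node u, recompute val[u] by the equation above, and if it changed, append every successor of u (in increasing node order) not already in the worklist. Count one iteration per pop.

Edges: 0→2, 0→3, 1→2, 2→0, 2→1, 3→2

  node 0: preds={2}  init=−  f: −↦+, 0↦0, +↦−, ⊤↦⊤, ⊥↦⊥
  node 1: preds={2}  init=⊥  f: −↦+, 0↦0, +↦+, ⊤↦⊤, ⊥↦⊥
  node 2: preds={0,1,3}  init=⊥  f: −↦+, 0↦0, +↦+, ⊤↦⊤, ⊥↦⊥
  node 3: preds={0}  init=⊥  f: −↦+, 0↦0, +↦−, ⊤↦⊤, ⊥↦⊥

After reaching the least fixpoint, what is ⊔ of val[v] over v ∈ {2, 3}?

Iteration log — 12 steps:
  step 1. node 0  ⊔preds=⊥  new=−  stable
  step 2. node 1  ⊔preds=⊥  new=⊥  stable
  step 3. node 2  ⊔preds=−  new=+  old=⊥  +wl: 0,1
  step 4. node 3  ⊔preds=−  new=+  old=⊥  +wl: 2
  step 5. node 0  ⊔preds=+  new=−  stable
  step 6. node 1  ⊔preds=+  new=+  old=⊥  +wl: 
  step 7. node 2  ⊔preds=⊤  new=⊤  old=+  +wl: 0,1
  step 8. node 0  ⊔preds=⊤  new=⊤  old=−  +wl: 2,3
  step 9. node 1  ⊔preds=⊤  new=⊤  old=+  +wl: 
  step 10. node 2  ⊔preds=⊤  new=⊤  stable
  step 11. node 3  ⊔preds=⊤  new=⊤  old=+  +wl: 2
  step 12. node 2  ⊔preds=⊤  new=⊤  stable

Least fixpoint reached:
  node 0: ⊤
  node 1: ⊤
  node 2: ⊤
  node 3: ⊤

⊤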